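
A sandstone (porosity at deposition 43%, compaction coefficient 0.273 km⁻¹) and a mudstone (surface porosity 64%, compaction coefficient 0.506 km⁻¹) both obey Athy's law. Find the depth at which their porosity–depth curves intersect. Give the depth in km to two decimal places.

Set phi₀ₐ e^(−kₐZ) = phi₀ᵦ e^(−kᵦZ) ⇒ ln(phi₀ₐ/phi₀ᵦ) = (kₐ − kᵦ)·Z
Z = ln(0.43/0.64) / (0.273 − 0.506) = -0.3977 / -0.233 = 1.707 km

1.71 km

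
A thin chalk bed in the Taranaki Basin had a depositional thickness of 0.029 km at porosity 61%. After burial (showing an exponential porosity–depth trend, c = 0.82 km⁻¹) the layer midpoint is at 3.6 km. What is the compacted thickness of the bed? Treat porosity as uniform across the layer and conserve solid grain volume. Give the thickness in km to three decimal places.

0.012 km

Porosity at 3.6 km: φ = 0.61·exp(−0.82×3.6) = 0.0319
Solid-volume conservation: h(1−φ) = h₀(1−φ₀) ⇒ h = h₀·(1−φ₀)/(1−φ)
h = 0.029 × (1 − 0.61)/(1 − 0.0319) = 0.029 × 0.4028 = 0.0117 km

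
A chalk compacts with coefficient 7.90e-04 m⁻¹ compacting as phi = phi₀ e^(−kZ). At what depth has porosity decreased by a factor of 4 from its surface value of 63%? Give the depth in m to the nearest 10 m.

Working in km (1 km = 1000 m; k in km⁻¹ = k in m⁻¹ × 1000):
phi/phi₀ = 1/4 ⇒ exp(−k·Z) = 1/4 ⇒ Z = ln(4) / k
Z = 1.3863 / 0.79 = 1.755 km

1750 m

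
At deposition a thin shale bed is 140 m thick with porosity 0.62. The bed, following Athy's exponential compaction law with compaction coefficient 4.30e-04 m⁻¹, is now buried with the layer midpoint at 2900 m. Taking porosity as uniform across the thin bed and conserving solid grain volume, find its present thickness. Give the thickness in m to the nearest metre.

65 m

Working in km (1 km = 1000 m; β in km⁻¹ = β in m⁻¹ × 1000):
Porosity at 2.9 km: phi = 0.62·exp(−0.43×2.9) = 0.1782
Solid-volume conservation: h(1−phi) = h₀(1−phi₀) ⇒ h = h₀·(1−phi₀)/(1−phi)
h = 0.14 × (1 − 0.62)/(1 − 0.1782) = 0.14 × 0.4624 = 0.0647 km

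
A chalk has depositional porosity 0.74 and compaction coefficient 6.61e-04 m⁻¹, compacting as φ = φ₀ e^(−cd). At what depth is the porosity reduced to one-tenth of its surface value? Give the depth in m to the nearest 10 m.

3480 m

Working in km (1 km = 1000 m; c in km⁻¹ = c in m⁻¹ × 1000):
φ/φ₀ = 1/10 ⇒ exp(−c·d) = 1/10 ⇒ d = ln(10) / c
d = 2.3026 / 0.661 = 3.483 km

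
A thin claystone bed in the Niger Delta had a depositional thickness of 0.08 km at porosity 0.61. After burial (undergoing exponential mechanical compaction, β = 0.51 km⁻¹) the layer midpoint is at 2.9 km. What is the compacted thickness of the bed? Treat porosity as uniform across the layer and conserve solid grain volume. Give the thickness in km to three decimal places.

0.036 km

Porosity at 2.9 km: phi = 0.61·exp(−0.51×2.9) = 0.1390
Solid-volume conservation: h(1−phi) = h₀(1−phi₀) ⇒ h = h₀·(1−phi₀)/(1−phi)
h = 0.08 × (1 − 0.61)/(1 − 0.1390) = 0.08 × 0.4530 = 0.0362 km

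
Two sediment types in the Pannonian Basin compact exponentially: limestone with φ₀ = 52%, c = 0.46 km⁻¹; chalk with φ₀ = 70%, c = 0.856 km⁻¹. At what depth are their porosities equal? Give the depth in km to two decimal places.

Set φ₀ₐ e^(−cₐz) = φ₀ᵦ e^(−cᵦz) ⇒ ln(φ₀ₐ/φ₀ᵦ) = (cₐ − cᵦ)·z
z = ln(0.52/0.7) / (0.46 − 0.856) = -0.2973 / -0.396 = 0.751 km

0.75 km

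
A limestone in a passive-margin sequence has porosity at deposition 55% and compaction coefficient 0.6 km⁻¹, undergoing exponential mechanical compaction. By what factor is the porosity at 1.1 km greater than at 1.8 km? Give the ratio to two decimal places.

1.52

φ(d₁)/φ(d₂) = e^(−k·d₁)/e^(−k·d₂) = e^{k(d₂−d₁)}
= exp(0.6 × 0.7) = exp(0.42) = 1.5220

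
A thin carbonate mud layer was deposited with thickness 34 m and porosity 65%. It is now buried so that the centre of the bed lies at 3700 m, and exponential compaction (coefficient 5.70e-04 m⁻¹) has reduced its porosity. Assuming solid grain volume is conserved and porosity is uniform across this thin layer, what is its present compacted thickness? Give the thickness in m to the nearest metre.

Working in km (1 km = 1000 m; k in km⁻¹ = k in m⁻¹ × 1000):
Porosity at 3.7 km: phi = 0.65·exp(−0.57×3.7) = 0.0789
Solid-volume conservation: h(1−phi) = h₀(1−phi₀) ⇒ h = h₀·(1−phi₀)/(1−phi)
h = 0.034 × (1 − 0.65)/(1 − 0.0789) = 0.034 × 0.3800 = 0.0129 km

13 m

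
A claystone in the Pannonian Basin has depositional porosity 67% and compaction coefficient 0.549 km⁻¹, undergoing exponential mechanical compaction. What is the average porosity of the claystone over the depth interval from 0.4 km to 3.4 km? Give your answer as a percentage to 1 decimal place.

26.4%

⟨phi⟩ = (1/(d₂−d₁)) ∫ phi₀ e^(−cd) dd = phi₀·(e^(−c·d₁) − e^(−c·d₂)) / (c·(d₂−d₁))
e^(−0.549×0.4) = 0.8028; e^(−0.549×3.4) = 0.1546
⟨phi⟩ = 0.67 × (0.8028 − 0.1546) / (0.549 × 3) = 0.67 × 0.3936 = 0.2637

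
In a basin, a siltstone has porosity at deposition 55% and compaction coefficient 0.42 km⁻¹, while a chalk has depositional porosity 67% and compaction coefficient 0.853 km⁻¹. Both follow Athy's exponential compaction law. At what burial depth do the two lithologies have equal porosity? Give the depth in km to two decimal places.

Set phi₀ₐ e^(−βₐZ) = phi₀ᵦ e^(−βᵦZ) ⇒ ln(phi₀ₐ/phi₀ᵦ) = (βₐ − βᵦ)·Z
Z = ln(0.55/0.67) / (0.42 − 0.853) = -0.1974 / -0.433 = 0.456 km

0.46 km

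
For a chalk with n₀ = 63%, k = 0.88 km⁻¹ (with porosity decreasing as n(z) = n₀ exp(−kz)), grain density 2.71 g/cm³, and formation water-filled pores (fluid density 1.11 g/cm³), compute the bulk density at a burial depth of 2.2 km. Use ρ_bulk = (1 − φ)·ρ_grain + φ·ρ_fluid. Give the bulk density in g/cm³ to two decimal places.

2.56 g/cm³

Porosity at depth: n = 0.63·exp(−0.88×2.2) = 0.63×0.1443 = 0.0909
Bulk density: ρ_b = (1−n)ρ_g + n·ρ_f = 0.9091×2.71 + 0.0909×1.11
       = 2.464 + 0.101 = 2.565 g/cm³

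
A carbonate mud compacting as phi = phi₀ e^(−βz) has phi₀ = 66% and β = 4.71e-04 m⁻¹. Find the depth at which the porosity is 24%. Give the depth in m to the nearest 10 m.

Working in km (1 km = 1000 m; β in km⁻¹ = β in m⁻¹ × 1000):
Invert Athy's law: z = ln(phi₀/phi) / β
z = ln(0.66/0.24) / 0.471 = ln(2.75) / 0.471 = 1.0116 / 0.471 = 2.148 km

2150 m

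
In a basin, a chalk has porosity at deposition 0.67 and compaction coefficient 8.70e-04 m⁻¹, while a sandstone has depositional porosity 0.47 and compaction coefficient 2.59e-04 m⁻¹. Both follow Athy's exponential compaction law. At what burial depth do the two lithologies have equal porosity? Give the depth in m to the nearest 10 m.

Working in km (1 km = 1000 m; β in km⁻¹ = β in m⁻¹ × 1000):
Set phi₀ₐ e^(−βₐz) = phi₀ᵦ e^(−βᵦz) ⇒ ln(phi₀ₐ/phi₀ᵦ) = (βₐ − βᵦ)·z
z = ln(0.67/0.47) / (0.87 − 0.259) = 0.3545 / 0.611 = 0.580 km

580 m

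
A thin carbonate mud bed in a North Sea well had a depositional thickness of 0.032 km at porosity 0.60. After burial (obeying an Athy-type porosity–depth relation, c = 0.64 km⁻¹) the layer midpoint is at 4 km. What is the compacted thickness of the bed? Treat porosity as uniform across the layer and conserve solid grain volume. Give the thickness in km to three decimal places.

Porosity at 4 km: phi = 0.6·exp(−0.64×4) = 0.0464
Solid-volume conservation: h(1−phi) = h₀(1−phi₀) ⇒ h = h₀·(1−phi₀)/(1−phi)
h = 0.032 × (1 − 0.6)/(1 − 0.0464) = 0.032 × 0.4195 = 0.0134 km

0.013 km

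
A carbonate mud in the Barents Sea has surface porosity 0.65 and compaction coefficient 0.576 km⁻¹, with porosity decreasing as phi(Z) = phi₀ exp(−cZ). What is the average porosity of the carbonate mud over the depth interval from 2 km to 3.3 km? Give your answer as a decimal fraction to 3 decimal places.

⟨phi⟩ = (1/(Z₂−Z₁)) ∫ phi₀ e^(−cZ) dZ = phi₀·(e^(−c·Z₁) − e^(−c·Z₂)) / (c·(Z₂−Z₁))
e^(−0.576×2) = 0.3160; e^(−0.576×3.3) = 0.1494
⟨phi⟩ = 0.65 × (0.3160 − 0.1494) / (0.576 × 1.3) = 0.65 × 0.2224 = 0.1446

0.145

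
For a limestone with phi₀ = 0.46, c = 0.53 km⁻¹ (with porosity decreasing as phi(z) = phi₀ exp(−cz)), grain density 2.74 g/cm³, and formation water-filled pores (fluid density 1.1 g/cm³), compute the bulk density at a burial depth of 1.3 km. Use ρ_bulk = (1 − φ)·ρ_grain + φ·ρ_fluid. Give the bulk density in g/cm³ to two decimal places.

Porosity at depth: phi = 0.46·exp(−0.53×1.3) = 0.46×0.5021 = 0.2310
Bulk density: ρ_b = (1−phi)ρ_g + phi·ρ_f = 0.7690×2.74 + 0.2310×1.1
       = 2.107 + 0.254 = 2.361 g/cm³

2.36 g/cm³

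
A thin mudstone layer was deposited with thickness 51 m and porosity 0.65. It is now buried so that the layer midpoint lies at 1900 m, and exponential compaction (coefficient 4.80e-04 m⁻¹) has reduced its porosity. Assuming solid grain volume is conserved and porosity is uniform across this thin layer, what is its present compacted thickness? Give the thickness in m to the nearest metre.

Working in km (1 km = 1000 m; β in km⁻¹ = β in m⁻¹ × 1000):
Porosity at 1.9 km: phi = 0.65·exp(−0.48×1.9) = 0.2611
Solid-volume conservation: h(1−phi) = h₀(1−phi₀) ⇒ h = h₀·(1−phi₀)/(1−phi)
h = 0.051 × (1 − 0.65)/(1 − 0.2611) = 0.051 × 0.4737 = 0.0242 km

24 m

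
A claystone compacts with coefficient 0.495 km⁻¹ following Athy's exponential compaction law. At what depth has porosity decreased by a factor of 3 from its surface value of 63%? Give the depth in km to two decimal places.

n/n₀ = 1/3 ⇒ exp(−k·Z) = 1/3 ⇒ Z = ln(3) / k
Z = 1.0986 / 0.495 = 2.219 km

2.22 km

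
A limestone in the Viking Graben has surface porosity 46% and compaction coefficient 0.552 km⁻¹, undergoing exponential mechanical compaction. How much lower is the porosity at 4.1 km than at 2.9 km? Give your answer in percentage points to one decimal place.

phi(2.9) = 0.46·e^(−0.552×2.9) = 0.0928
phi(4.1) = 0.46·e^(−0.552×4.1) = 0.0478
Δphi = 0.0928 − 0.0478 = 0.0450

4.5 percentage points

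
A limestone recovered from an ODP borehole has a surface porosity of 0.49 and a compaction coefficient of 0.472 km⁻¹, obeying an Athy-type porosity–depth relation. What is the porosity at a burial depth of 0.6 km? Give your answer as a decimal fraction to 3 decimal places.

0.369

n = n₀·exp(−β·d) = 0.49 × exp(−0.472 × 0.6) = 0.49 × exp(−0.2832)
  = 0.49 × 0.7534 = 0.3692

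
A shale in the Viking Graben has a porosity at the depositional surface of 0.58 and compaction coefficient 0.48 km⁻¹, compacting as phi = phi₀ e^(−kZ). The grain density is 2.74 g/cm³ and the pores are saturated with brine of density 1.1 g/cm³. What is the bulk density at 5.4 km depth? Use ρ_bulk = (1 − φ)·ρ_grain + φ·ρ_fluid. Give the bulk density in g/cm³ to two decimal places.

Porosity at depth: phi = 0.58·exp(−0.48×5.4) = 0.58×0.0749 = 0.0434
Bulk density: ρ_b = (1−phi)ρ_g + phi·ρ_f = 0.9566×2.74 + 0.0434×1.1
       = 2.621 + 0.048 = 2.669 g/cm³

2.67 g/cm³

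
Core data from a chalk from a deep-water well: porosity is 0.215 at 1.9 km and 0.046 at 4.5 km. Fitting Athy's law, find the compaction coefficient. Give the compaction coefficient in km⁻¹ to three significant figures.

Athy: φ(Z) = φ₀ e^(−cZ) ⇒ φ₁/φ₂ = e^{c(Z₂−Z₁)} ⇒ c = ln(φ₁/φ₂)/(Z₂−Z₁)
c = ln(0.215/0.046) / (4.5 − 1.9) = ln(4.674) / 2.6 = 1.5420 / 2.6 = 0.5931 km⁻¹

0.593 km⁻¹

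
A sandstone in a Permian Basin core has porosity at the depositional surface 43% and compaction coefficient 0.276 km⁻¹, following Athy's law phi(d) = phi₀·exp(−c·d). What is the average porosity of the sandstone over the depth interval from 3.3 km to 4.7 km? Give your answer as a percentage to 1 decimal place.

⟨phi⟩ = (1/(d₂−d₁)) ∫ phi₀ e^(−cd) dd = phi₀·(e^(−c·d₁) − e^(−c·d₂)) / (c·(d₂−d₁))
e^(−0.276×3.3) = 0.4022; e^(−0.276×4.7) = 0.2733
⟨phi⟩ = 0.43 × (0.4022 − 0.2733) / (0.276 × 1.4) = 0.43 × 0.3336 = 0.1435

14.3%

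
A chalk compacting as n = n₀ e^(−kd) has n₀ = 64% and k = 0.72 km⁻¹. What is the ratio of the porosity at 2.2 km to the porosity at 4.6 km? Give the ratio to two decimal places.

5.63

n(d₁)/n(d₂) = e^(−k·d₁)/e^(−k·d₂) = e^{k(d₂−d₁)}
= exp(0.72 × 2.4) = exp(1.728) = 5.6294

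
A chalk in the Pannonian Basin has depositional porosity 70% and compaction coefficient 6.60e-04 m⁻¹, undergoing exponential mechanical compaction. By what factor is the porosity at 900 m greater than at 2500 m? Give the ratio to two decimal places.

Working in km (1 km = 1000 m; c in km⁻¹ = c in m⁻¹ × 1000):
phi(Z₁)/phi(Z₂) = e^(−c·Z₁)/e^(−c·Z₂) = e^{c(Z₂−Z₁)}
= exp(0.66 × 1.6) = exp(1.056) = 2.8748

2.87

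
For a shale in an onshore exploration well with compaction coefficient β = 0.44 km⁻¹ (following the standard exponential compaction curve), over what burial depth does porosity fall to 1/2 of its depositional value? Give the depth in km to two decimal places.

phi/phi₀ = 1/2 ⇒ exp(−β·d) = 1/2 ⇒ d = ln(2) / β
d = 0.6931 / 0.44 = 1.575 km

1.58 km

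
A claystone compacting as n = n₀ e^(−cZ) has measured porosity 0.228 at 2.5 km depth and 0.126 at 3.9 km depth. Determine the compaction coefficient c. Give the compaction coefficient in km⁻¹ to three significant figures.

Athy: n(Z) = n₀ e^(−cZ) ⇒ n₁/n₂ = e^{c(Z₂−Z₁)} ⇒ c = ln(n₁/n₂)/(Z₂−Z₁)
c = ln(0.228/0.126) / (3.9 − 2.5) = ln(1.81) / 1.4 = 0.5931 / 1.4 = 0.4236 km⁻¹

0.424 km⁻¹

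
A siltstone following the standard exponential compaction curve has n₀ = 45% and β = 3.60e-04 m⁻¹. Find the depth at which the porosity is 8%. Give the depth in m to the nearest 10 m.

Working in km (1 km = 1000 m; β in km⁻¹ = β in m⁻¹ × 1000):
Invert Athy's law: d = ln(n₀/n) / β
d = ln(0.45/0.08) / 0.36 = ln(5.625) / 0.36 = 1.7272 / 0.36 = 4.798 km

4800 m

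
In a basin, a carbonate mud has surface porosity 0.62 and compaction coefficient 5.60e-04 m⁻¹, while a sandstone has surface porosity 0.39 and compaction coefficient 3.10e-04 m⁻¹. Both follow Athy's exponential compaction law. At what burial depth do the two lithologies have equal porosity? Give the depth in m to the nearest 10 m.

Working in km (1 km = 1000 m; c in km⁻¹ = c in m⁻¹ × 1000):
Set phi₀ₐ e^(−cₐZ) = phi₀ᵦ e^(−cᵦZ) ⇒ ln(phi₀ₐ/phi₀ᵦ) = (cₐ − cᵦ)·Z
Z = ln(0.62/0.39) / (0.56 − 0.31) = 0.4636 / 0.25 = 1.854 km

1850 m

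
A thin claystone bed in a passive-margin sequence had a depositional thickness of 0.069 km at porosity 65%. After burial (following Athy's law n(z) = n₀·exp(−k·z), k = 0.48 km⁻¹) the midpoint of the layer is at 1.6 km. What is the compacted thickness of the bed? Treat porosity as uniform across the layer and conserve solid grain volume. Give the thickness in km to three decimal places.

Porosity at 1.6 km: n = 0.65·exp(−0.48×1.6) = 0.3016
Solid-volume conservation: h(1−n) = h₀(1−n₀) ⇒ h = h₀·(1−n₀)/(1−n)
h = 0.069 × (1 − 0.65)/(1 − 0.3016) = 0.069 × 0.5011 = 0.0346 km

0.035 km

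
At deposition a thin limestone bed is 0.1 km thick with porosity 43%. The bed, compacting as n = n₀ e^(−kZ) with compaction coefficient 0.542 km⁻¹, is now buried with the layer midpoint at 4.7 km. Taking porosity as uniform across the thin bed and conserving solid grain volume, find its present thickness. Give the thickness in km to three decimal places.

0.059 km

Porosity at 4.7 km: n = 0.43·exp(−0.542×4.7) = 0.0337
Solid-volume conservation: h(1−n) = h₀(1−n₀) ⇒ h = h₀·(1−n₀)/(1−n)
h = 0.1 × (1 − 0.43)/(1 − 0.0337) = 0.1 × 0.5899 = 0.0590 km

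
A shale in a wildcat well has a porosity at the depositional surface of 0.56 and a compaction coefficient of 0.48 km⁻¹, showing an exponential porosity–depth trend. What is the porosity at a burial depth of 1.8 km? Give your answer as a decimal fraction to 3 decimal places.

phi = phi₀·exp(−β·z) = 0.56 × exp(−0.48 × 1.8) = 0.56 × exp(−0.864)
  = 0.56 × 0.4215 = 0.2360

0.236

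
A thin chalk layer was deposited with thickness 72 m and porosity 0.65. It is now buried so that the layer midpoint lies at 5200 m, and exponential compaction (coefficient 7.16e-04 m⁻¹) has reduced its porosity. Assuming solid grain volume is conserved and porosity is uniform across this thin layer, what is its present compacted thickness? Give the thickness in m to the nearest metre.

26 m

Working in km (1 km = 1000 m; c in km⁻¹ = c in m⁻¹ × 1000):
Porosity at 5.2 km: n = 0.65·exp(−0.716×5.2) = 0.0157
Solid-volume conservation: h(1−n) = h₀(1−n₀) ⇒ h = h₀·(1−n₀)/(1−n)
h = 0.072 × (1 − 0.65)/(1 − 0.0157) = 0.072 × 0.3556 = 0.0256 km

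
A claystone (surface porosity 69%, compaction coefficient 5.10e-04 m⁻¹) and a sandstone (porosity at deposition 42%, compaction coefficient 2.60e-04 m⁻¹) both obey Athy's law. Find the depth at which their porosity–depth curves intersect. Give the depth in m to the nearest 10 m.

1990 m

Working in km (1 km = 1000 m; β in km⁻¹ = β in m⁻¹ × 1000):
Set phi₀ₐ e^(−βₐz) = phi₀ᵦ e^(−βᵦz) ⇒ ln(phi₀ₐ/phi₀ᵦ) = (βₐ − βᵦ)·z
z = ln(0.69/0.42) / (0.51 − 0.26) = 0.4964 / 0.25 = 1.986 km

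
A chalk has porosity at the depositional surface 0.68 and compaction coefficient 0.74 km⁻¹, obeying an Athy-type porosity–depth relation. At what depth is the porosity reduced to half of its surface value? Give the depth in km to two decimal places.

0.94 km

phi/phi₀ = 1/2 ⇒ exp(−c·d) = 1/2 ⇒ d = ln(2) / c
d = 0.6931 / 0.74 = 0.937 km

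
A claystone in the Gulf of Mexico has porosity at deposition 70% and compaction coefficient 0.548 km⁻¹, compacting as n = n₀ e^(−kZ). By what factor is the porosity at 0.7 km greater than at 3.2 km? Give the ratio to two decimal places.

n(Z₁)/n(Z₂) = e^(−k·Z₁)/e^(−k·Z₂) = e^{k(Z₂−Z₁)}
= exp(0.548 × 2.5) = exp(1.37) = 3.9354

3.94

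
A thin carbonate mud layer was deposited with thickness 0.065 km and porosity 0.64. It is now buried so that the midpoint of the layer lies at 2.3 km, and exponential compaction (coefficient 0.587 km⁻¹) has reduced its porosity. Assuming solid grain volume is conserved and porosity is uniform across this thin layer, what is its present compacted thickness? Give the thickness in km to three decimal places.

Porosity at 2.3 km: phi = 0.64·exp(−0.587×2.3) = 0.1659
Solid-volume conservation: h(1−phi) = h₀(1−phi₀) ⇒ h = h₀·(1−phi₀)/(1−phi)
h = 0.065 × (1 − 0.64)/(1 − 0.1659) = 0.065 × 0.4316 = 0.0281 km

0.028 km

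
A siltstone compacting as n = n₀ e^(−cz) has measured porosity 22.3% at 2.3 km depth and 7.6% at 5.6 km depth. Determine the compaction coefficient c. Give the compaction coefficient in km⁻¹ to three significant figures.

Athy: n(z) = n₀ e^(−cz) ⇒ n₁/n₂ = e^{c(z₂−z₁)} ⇒ c = ln(n₁/n₂)/(z₂−z₁)
c = ln(0.223/0.076) / (5.6 − 2.3) = ln(2.934) / 3.3 = 1.0764 / 3.3 = 0.3262 km⁻¹

0.326 km⁻¹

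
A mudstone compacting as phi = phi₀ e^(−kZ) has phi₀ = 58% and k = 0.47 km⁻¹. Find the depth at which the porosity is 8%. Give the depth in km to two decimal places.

Invert Athy's law: Z = ln(phi₀/phi) / k
Z = ln(0.58/0.08) / 0.47 = ln(7.25) / 0.47 = 1.9810 / 0.47 = 4.215 km

4.21 km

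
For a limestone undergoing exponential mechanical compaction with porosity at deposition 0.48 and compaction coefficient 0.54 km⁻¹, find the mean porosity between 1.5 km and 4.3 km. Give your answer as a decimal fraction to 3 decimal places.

⟨n⟩ = (1/(z₂−z₁)) ∫ n₀ e^(−βz) dz = n₀·(e^(−β·z₁) − e^(−β·z₂)) / (β·(z₂−z₁))
e^(−0.54×1.5) = 0.4449; e^(−0.54×4.3) = 0.0981
⟨n⟩ = 0.48 × (0.4449 − 0.0981) / (0.54 × 2.8) = 0.48 × 0.2294 = 0.1101

0.110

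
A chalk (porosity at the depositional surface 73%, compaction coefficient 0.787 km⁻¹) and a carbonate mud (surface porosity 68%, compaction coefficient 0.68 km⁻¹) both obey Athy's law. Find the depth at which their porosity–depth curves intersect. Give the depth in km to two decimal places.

0.66 km

Set φ₀ₐ e^(−kₐz) = φ₀ᵦ e^(−kᵦz) ⇒ ln(φ₀ₐ/φ₀ᵦ) = (kₐ − kᵦ)·z
z = ln(0.73/0.68) / (0.787 − 0.68) = 0.0710 / 0.107 = 0.663 km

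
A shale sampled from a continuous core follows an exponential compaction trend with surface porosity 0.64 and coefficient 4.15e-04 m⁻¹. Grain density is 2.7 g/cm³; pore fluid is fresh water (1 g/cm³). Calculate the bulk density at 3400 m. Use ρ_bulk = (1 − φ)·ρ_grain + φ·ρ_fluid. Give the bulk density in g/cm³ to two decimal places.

2.43 g/cm³

Working in km (1 km = 1000 m; β in km⁻¹ = β in m⁻¹ × 1000):
Porosity at depth: n = 0.64·exp(−0.415×3.4) = 0.64×0.2439 = 0.1561
Bulk density: ρ_b = (1−n)ρ_g + n·ρ_f = 0.8439×2.7 + 0.1561×1
       = 2.279 + 0.156 = 2.435 g/cm³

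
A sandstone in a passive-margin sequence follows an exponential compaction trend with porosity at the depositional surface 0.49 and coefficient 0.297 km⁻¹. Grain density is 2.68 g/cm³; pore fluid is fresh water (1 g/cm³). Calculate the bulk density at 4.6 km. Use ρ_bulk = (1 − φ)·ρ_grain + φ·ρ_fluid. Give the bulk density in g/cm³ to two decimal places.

2.47 g/cm³

Porosity at depth: phi = 0.49·exp(−0.297×4.6) = 0.49×0.2551 = 0.1250
Bulk density: ρ_b = (1−phi)ρ_g + phi·ρ_f = 0.8750×2.68 + 0.1250×1
       = 2.345 + 0.125 = 2.470 g/cm³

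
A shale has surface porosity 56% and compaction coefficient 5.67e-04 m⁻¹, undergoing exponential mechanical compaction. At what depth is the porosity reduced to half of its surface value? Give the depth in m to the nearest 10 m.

1220 m

Working in km (1 km = 1000 m; β in km⁻¹ = β in m⁻¹ × 1000):
phi/phi₀ = 1/2 ⇒ exp(−β·z) = 1/2 ⇒ z = ln(2) / β
z = 0.6931 / 0.567 = 1.222 km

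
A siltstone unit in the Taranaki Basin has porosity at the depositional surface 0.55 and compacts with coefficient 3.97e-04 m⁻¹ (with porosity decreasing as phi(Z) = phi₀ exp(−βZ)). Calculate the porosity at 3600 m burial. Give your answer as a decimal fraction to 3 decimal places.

Working in km (1 km = 1000 m; β in km⁻¹ = β in m⁻¹ × 1000):
phi = phi₀·exp(−β·Z) = 0.55 × exp(−0.397 × 3.6) = 0.55 × exp(−1.429)
  = 0.55 × 0.2395 = 0.1317

0.132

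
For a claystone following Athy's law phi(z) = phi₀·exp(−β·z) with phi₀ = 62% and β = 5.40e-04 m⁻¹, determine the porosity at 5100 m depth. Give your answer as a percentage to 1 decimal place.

Working in km (1 km = 1000 m; β in km⁻¹ = β in m⁻¹ × 1000):
phi = phi₀·exp(−β·z) = 0.62 × exp(−0.54 × 5.1) = 0.62 × exp(−2.754)
  = 0.62 × 0.0637 = 0.0395

3.9%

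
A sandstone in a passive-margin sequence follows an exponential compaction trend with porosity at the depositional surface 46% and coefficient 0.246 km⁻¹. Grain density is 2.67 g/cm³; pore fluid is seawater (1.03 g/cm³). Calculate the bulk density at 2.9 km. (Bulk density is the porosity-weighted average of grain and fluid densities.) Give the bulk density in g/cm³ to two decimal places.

Porosity at depth: n = 0.46·exp(−0.246×2.9) = 0.46×0.4900 = 0.2254
Bulk density: ρ_b = (1−n)ρ_g + n·ρ_f = 0.7746×2.67 + 0.2254×1.03
       = 2.068 + 0.232 = 2.300 g/cm³

2.30 g/cm³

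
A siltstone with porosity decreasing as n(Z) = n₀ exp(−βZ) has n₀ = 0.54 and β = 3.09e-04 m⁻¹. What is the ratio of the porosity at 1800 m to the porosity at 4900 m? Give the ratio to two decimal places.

Working in km (1 km = 1000 m; β in km⁻¹ = β in m⁻¹ × 1000):
n(Z₁)/n(Z₂) = e^(−β·Z₁)/e^(−β·Z₂) = e^{β(Z₂−Z₁)}
= exp(0.309 × 3.1) = exp(0.9579) = 2.6062

2.61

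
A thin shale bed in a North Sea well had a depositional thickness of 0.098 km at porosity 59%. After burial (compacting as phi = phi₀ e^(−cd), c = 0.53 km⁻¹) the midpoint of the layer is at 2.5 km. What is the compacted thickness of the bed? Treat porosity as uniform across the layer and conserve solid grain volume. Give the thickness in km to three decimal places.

0.048 km

Porosity at 2.5 km: phi = 0.59·exp(−0.53×2.5) = 0.1568
Solid-volume conservation: h(1−phi) = h₀(1−phi₀) ⇒ h = h₀·(1−phi₀)/(1−phi)
h = 0.098 × (1 − 0.59)/(1 − 0.1568) = 0.098 × 0.4863 = 0.0477 km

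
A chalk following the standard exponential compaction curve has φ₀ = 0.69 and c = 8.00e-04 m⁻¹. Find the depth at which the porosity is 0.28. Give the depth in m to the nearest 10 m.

Working in km (1 km = 1000 m; c in km⁻¹ = c in m⁻¹ × 1000):
Invert Athy's law: d = ln(φ₀/φ) / c
d = ln(0.69/0.28) / 0.8 = ln(2.464) / 0.8 = 0.9019 / 0.8 = 1.127 km

1130 m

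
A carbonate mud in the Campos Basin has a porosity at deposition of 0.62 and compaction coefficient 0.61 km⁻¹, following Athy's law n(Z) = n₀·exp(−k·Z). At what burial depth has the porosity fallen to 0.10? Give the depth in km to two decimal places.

Invert Athy's law: Z = ln(n₀/n) / k
Z = ln(0.62/0.1) / 0.61 = ln(6.2) / 0.61 = 1.8245 / 0.61 = 2.991 km

2.99 km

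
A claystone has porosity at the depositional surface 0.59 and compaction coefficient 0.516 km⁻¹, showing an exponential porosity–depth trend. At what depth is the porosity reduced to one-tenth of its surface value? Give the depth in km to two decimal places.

φ/φ₀ = 1/10 ⇒ exp(−c·z) = 1/10 ⇒ z = ln(10) / c
z = 2.3026 / 0.516 = 4.462 km

4.46 km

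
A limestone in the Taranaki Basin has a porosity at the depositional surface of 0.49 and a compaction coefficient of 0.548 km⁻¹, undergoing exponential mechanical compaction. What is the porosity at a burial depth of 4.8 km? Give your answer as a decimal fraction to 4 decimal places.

0.0353

n = n₀·exp(−β·z) = 0.49 × exp(−0.548 × 4.8) = 0.49 × exp(−2.63)
  = 0.49 × 0.0720 = 0.0353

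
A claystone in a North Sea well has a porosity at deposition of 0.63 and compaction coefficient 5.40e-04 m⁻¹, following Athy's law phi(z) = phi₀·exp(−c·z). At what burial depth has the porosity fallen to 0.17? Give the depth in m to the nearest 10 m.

2430 m

Working in km (1 km = 1000 m; c in km⁻¹ = c in m⁻¹ × 1000):
Invert Athy's law: z = ln(phi₀/phi) / c
z = ln(0.63/0.17) / 0.54 = ln(3.706) / 0.54 = 1.3099 / 0.54 = 2.426 km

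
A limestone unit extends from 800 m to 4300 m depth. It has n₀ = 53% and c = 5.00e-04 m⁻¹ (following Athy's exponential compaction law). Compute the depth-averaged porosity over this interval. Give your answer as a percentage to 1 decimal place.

16.8%

Working in km (1 km = 1000 m; c in km⁻¹ = c in m⁻¹ × 1000):
⟨n⟩ = (1/(Z₂−Z₁)) ∫ n₀ e^(−cZ) dZ = n₀·(e^(−c·Z₁) − e^(−c·Z₂)) / (c·(Z₂−Z₁))
e^(−0.5×0.8) = 0.6703; e^(−0.5×4.3) = 0.1165
⟨n⟩ = 0.53 × (0.6703 − 0.1165) / (0.5 × 3.5) = 0.53 × 0.3165 = 0.1677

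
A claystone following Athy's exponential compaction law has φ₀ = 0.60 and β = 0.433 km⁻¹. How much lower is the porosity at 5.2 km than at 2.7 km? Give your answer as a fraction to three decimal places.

0.123

φ(2.7) = 0.6·e^(−0.433×2.7) = 0.1864
φ(5.2) = 0.6·e^(−0.433×5.2) = 0.0631
Δφ = 0.1864 − 0.0631 = 0.1232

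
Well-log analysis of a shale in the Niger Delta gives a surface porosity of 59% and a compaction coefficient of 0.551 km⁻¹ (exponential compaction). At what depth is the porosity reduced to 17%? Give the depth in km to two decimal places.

Invert Athy's law: z = ln(n₀/n) / β
z = ln(0.59/0.17) / 0.551 = ln(3.471) / 0.551 = 1.2443 / 0.551 = 2.258 km

2.26 km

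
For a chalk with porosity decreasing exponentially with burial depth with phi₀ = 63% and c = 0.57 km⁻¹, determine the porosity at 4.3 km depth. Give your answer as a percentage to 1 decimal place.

phi = phi₀·exp(−c·Z) = 0.63 × exp(−0.57 × 4.3) = 0.63 × exp(−2.451)
  = 0.63 × 0.0862 = 0.0543

5.4%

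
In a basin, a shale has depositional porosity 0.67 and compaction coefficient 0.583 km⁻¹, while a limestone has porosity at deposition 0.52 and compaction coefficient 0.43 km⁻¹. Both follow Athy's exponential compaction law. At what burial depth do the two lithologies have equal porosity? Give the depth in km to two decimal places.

Set φ₀ₐ e^(−cₐz) = φ₀ᵦ e^(−cᵦz) ⇒ ln(φ₀ₐ/φ₀ᵦ) = (cₐ − cᵦ)·z
z = ln(0.67/0.52) / (0.583 − 0.43) = 0.2534 / 0.153 = 1.657 km

1.66 km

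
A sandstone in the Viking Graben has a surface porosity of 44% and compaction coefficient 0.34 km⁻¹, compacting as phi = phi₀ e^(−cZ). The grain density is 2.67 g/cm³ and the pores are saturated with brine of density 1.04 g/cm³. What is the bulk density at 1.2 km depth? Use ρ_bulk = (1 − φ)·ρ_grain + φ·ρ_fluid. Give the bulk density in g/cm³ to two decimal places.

2.19 g/cm³

Porosity at depth: phi = 0.44·exp(−0.34×1.2) = 0.44×0.6650 = 0.2926
Bulk density: ρ_b = (1−phi)ρ_g + phi·ρ_f = 0.7074×2.67 + 0.2926×1.04
       = 1.889 + 0.304 = 2.193 g/cm³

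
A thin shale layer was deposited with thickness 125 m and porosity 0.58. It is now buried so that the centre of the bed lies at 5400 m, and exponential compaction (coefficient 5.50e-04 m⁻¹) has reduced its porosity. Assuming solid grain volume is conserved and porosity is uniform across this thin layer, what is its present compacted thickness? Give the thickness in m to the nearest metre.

54 m

Working in km (1 km = 1000 m; k in km⁻¹ = k in m⁻¹ × 1000):
Porosity at 5.4 km: n = 0.58·exp(−0.55×5.4) = 0.0298
Solid-volume conservation: h(1−n) = h₀(1−n₀) ⇒ h = h₀·(1−n₀)/(1−n)
h = 0.125 × (1 − 0.58)/(1 − 0.0298) = 0.125 × 0.4329 = 0.0541 km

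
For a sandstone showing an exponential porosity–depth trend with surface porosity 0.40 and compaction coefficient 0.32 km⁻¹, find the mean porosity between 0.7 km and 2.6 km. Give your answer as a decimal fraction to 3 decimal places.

0.240

⟨φ⟩ = (1/(z₂−z₁)) ∫ φ₀ e^(−kz) dz = φ₀·(e^(−k·z₁) − e^(−k·z₂)) / (k·(z₂−z₁))
e^(−0.32×0.7) = 0.7993; e^(−0.32×2.6) = 0.4352
⟨φ⟩ = 0.4 × (0.7993 − 0.4352) / (0.32 × 1.9) = 0.4 × 0.5989 = 0.2396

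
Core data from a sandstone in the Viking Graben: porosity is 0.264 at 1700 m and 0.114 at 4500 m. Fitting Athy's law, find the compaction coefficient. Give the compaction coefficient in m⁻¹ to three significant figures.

0.000300 m⁻¹

Working in km (1 km = 1000 m; β in km⁻¹ = β in m⁻¹ × 1000):
Athy: φ(d) = φ₀ e^(−βd) ⇒ φ₁/φ₂ = e^{β(d₂−d₁)} ⇒ β = ln(φ₁/φ₂)/(d₂−d₁)
β = ln(0.264/0.114) / (4.5 − 1.7) = ln(2.316) / 2.8 = 0.8398 / 2.8 = 0.2999 km⁻¹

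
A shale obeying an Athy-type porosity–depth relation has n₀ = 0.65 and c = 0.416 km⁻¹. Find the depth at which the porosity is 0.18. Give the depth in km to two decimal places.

3.09 km

Invert Athy's law: z = ln(n₀/n) / c
z = ln(0.65/0.18) / 0.416 = ln(3.611) / 0.416 = 1.2840 / 0.416 = 3.087 km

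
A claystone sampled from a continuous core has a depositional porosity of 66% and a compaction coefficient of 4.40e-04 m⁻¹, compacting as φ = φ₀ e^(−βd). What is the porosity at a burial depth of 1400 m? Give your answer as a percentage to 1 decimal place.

Working in km (1 km = 1000 m; β in km⁻¹ = β in m⁻¹ × 1000):
φ = φ₀·exp(−β·d) = 0.66 × exp(−0.44 × 1.4) = 0.66 × exp(−0.616)
  = 0.66 × 0.5401 = 0.3565

35.6%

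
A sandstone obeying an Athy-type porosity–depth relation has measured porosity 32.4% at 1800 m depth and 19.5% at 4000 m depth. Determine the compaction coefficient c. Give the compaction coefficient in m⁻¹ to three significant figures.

Working in km (1 km = 1000 m; c in km⁻¹ = c in m⁻¹ × 1000):
Athy: phi(Z) = phi₀ e^(−cZ) ⇒ phi₁/phi₂ = e^{c(Z₂−Z₁)} ⇒ c = ln(phi₁/phi₂)/(Z₂−Z₁)
c = ln(0.324/0.195) / (4 − 1.8) = ln(1.662) / 2.2 = 0.5077 / 2.2 = 0.2308 km⁻¹

0.000231 m⁻¹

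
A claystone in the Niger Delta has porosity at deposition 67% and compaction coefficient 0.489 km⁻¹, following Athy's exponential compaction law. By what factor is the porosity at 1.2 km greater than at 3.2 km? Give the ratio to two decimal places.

n(d₁)/n(d₂) = e^(−c·d₁)/e^(−c·d₂) = e^{c(d₂−d₁)}
= exp(0.489 × 2) = exp(0.978) = 2.6591

2.66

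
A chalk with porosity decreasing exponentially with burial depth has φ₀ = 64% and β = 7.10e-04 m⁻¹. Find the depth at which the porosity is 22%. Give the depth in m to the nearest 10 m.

Working in km (1 km = 1000 m; β in km⁻¹ = β in m⁻¹ × 1000):
Invert Athy's law: z = ln(φ₀/φ) / β
z = ln(0.64/0.22) / 0.71 = ln(2.909) / 0.71 = 1.0678 / 0.71 = 1.504 km

1500 m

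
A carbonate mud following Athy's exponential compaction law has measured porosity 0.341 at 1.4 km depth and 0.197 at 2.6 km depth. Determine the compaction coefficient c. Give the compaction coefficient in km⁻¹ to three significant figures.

Athy: phi(z) = phi₀ e^(−cz) ⇒ phi₁/phi₂ = e^{c(z₂−z₁)} ⇒ c = ln(phi₁/phi₂)/(z₂−z₁)
c = ln(0.341/0.197) / (2.6 − 1.4) = ln(1.731) / 1.2 = 0.5487 / 1.2 = 0.4572 km⁻¹

0.457 km⁻¹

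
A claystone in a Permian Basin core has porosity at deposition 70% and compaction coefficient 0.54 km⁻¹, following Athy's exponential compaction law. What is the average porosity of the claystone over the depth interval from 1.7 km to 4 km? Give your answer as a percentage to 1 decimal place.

16.0%

⟨n⟩ = (1/(z₂−z₁)) ∫ n₀ e^(−βz) dz = n₀·(e^(−β·z₁) − e^(−β·z₂)) / (β·(z₂−z₁))
e^(−0.54×1.7) = 0.3993; e^(−0.54×4) = 0.1153
⟨n⟩ = 0.7 × (0.3993 − 0.1153) / (0.54 × 2.3) = 0.7 × 0.2287 = 0.1601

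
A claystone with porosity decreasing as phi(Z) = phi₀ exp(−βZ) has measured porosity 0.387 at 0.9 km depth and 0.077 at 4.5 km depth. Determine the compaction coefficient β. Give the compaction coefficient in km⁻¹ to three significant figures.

0.449 km⁻¹

Athy: phi(Z) = phi₀ e^(−βZ) ⇒ phi₁/phi₂ = e^{β(Z₂−Z₁)} ⇒ β = ln(phi₁/phi₂)/(Z₂−Z₁)
β = ln(0.387/0.077) / (4.5 − 0.9) = ln(5.026) / 3.6 = 1.6146 / 3.6 = 0.4485 km⁻¹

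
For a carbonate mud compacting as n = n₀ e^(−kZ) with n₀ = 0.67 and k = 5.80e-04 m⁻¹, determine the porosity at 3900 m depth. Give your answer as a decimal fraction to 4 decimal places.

0.0698

Working in km (1 km = 1000 m; k in km⁻¹ = k in m⁻¹ × 1000):
n = n₀·exp(−k·Z) = 0.67 × exp(−0.58 × 3.9) = 0.67 × exp(−2.262)
  = 0.67 × 0.1041 = 0.0698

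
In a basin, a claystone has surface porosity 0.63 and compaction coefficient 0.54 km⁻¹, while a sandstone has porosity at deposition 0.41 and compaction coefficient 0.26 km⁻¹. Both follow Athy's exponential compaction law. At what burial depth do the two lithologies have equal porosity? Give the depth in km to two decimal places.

Set n₀ₐ e^(−βₐz) = n₀ᵦ e^(−βᵦz) ⇒ ln(n₀ₐ/n₀ᵦ) = (βₐ − βᵦ)·z
z = ln(0.63/0.41) / (0.54 − 0.26) = 0.4296 / 0.28 = 1.534 km

1.53 km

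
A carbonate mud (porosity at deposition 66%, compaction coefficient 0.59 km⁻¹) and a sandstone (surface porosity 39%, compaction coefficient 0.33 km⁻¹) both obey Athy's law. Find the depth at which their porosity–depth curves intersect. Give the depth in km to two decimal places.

Set φ₀ₐ e^(−kₐd) = φ₀ᵦ e^(−kᵦd) ⇒ ln(φ₀ₐ/φ₀ᵦ) = (kₐ − kᵦ)·d
d = ln(0.66/0.39) / (0.59 − 0.33) = 0.5261 / 0.26 = 2.023 km

2.02 km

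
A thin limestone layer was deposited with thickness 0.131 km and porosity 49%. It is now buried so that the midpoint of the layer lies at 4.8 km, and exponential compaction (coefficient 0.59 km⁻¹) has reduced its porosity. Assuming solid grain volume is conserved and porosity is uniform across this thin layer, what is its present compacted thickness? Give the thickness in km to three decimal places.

Porosity at 4.8 km: phi = 0.49·exp(−0.59×4.8) = 0.0289
Solid-volume conservation: h(1−phi) = h₀(1−phi₀) ⇒ h = h₀·(1−phi₀)/(1−phi)
h = 0.131 × (1 − 0.49)/(1 − 0.0289) = 0.131 × 0.5252 = 0.0688 km

0.069 km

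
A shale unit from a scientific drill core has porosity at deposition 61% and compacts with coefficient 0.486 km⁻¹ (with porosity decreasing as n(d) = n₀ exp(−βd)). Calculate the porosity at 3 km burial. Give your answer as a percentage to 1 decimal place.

14.2%

n = n₀·exp(−β·d) = 0.61 × exp(−0.486 × 3) = 0.61 × exp(−1.458)
  = 0.61 × 0.2327 = 0.1419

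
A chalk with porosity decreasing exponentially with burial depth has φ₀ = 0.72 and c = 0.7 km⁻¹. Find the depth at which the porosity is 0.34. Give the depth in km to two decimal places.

1.07 km

Invert Athy's law: Z = ln(φ₀/φ) / c
Z = ln(0.72/0.34) / 0.7 = ln(2.118) / 0.7 = 0.7503 / 0.7 = 1.072 km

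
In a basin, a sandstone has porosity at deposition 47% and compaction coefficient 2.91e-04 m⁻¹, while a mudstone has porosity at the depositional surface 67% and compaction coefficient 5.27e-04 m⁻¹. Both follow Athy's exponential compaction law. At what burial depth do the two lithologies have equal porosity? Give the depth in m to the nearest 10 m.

1500 m

Working in km (1 km = 1000 m; β in km⁻¹ = β in m⁻¹ × 1000):
Set φ₀ₐ e^(−βₐZ) = φ₀ᵦ e^(−βᵦZ) ⇒ ln(φ₀ₐ/φ₀ᵦ) = (βₐ − βᵦ)·Z
Z = ln(0.47/0.67) / (0.291 − 0.527) = -0.3545 / -0.236 = 1.502 km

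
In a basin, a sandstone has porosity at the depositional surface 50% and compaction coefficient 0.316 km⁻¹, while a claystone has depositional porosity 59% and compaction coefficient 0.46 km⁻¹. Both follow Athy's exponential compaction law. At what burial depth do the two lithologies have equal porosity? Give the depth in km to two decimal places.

1.15 km

Set n₀ₐ e^(−βₐz) = n₀ᵦ e^(−βᵦz) ⇒ ln(n₀ₐ/n₀ᵦ) = (βₐ − βᵦ)·z
z = ln(0.5/0.59) / (0.316 − 0.46) = -0.1655 / -0.144 = 1.149 km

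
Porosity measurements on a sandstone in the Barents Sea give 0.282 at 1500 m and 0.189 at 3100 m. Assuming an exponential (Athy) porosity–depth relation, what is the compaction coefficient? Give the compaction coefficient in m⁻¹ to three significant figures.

0.000250 m⁻¹

Working in km (1 km = 1000 m; k in km⁻¹ = k in m⁻¹ × 1000):
Athy: φ(z) = φ₀ e^(−kz) ⇒ φ₁/φ₂ = e^{k(z₂−z₁)} ⇒ k = ln(φ₁/φ₂)/(z₂−z₁)
k = ln(0.282/0.189) / (3.1 − 1.5) = ln(1.492) / 1.6 = 0.4002 / 1.6 = 0.2501 km⁻¹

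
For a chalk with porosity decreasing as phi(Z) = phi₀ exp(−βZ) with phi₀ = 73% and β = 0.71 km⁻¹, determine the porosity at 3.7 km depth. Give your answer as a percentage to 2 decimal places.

phi = phi₀·exp(−β·Z) = 0.73 × exp(−0.71 × 3.7) = 0.73 × exp(−2.627)
  = 0.73 × 0.0723 = 0.0528

5.28%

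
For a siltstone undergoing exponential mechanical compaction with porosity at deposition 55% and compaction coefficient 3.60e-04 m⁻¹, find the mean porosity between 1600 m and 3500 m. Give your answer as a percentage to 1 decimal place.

22.4%

Working in km (1 km = 1000 m; β in km⁻¹ = β in m⁻¹ × 1000):
⟨n⟩ = (1/(d₂−d₁)) ∫ n₀ e^(−βd) dd = n₀·(e^(−β·d₁) − e^(−β·d₂)) / (β·(d₂−d₁))
e^(−0.36×1.6) = 0.5621; e^(−0.36×3.5) = 0.2837
⟨n⟩ = 0.55 × (0.5621 − 0.2837) / (0.36 × 1.9) = 0.55 × 0.4071 = 0.2239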